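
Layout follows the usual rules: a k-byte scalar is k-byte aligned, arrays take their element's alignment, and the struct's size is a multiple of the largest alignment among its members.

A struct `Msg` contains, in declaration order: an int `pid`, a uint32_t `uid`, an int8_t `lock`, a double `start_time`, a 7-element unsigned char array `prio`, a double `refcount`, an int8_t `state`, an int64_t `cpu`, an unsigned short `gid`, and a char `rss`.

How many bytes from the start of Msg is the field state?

pid at 0 (size 4, align 4) → ends 4
uid at 4 (size 4, align 4) → ends 8
lock at 8 (size 1, align 1) → ends 9
pad 7 to align 8 for start_time
start_time at 16 (size 8, align 8) → ends 24
prio at 24 (size 7, align 1) → ends 31
pad 1 to align 8 for refcount
refcount at 32 (size 8, align 8) → ends 40
state at 40 (size 1, align 1) → ends 41

40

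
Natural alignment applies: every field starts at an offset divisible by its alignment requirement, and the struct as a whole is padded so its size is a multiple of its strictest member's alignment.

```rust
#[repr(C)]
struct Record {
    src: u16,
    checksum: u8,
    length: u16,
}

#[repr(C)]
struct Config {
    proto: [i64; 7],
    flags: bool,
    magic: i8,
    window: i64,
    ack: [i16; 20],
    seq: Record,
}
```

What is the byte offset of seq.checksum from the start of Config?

Record: 0..2  src  (2B, 2-aligned); 2..3  checksum  (1B, 1-aligned); 3..4  -- padding (1B); 4..6  length  (2B, 2-aligned); sizeof = 6, alignof = 2
0..56  proto  (56B, 8-aligned)
56..57  flags  (1B, 1-aligned)
57..58  magic  (1B, 1-aligned)
58..64  -- padding (6B)
64..72  window  (8B, 8-aligned)
72..112  ack  (40B, 2-aligned)
112..118  seq  (6B, 2-aligned)
within Record: checksum at 2
112 + 2 = 114

114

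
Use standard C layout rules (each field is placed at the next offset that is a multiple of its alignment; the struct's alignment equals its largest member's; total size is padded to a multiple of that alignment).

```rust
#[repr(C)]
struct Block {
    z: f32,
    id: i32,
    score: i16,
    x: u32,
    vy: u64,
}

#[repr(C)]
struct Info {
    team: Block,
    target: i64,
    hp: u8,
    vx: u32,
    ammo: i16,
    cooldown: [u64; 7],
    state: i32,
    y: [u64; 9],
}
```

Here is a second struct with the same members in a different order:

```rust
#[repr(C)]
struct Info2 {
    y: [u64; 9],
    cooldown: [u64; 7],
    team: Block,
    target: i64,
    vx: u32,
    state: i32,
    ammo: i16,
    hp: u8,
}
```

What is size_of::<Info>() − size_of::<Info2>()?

Block: z at 0 (size 4, align 4) → ends 4; id at 4 (size 4, align 4) → ends 8; score at 8 (size 2, align 2) → ends 10; pad 2 to align 4 for x; x at 12 (size 4, align 4) → ends 16; vy at 16 (size 8, align 8) → ends 24; total 24 bytes, alignment 8
team at 0 (size 24, align 8) → ends 24
target at 24 (size 8, align 8) → ends 32
hp at 32 (size 1, align 1) → ends 33
pad 3 to align 4 for vx
vx at 36 (size 4, align 4) → ends 40
ammo at 40 (size 2, align 2) → ends 42
pad 6 to align 8 for cooldown
cooldown at 48 (size 56, align 8) → ends 104
state at 104 (size 4, align 4) → ends 108
pad 4 to align 8 for y
y at 112 (size 72, align 8) → ends 184
total 184 bytes, alignment 8
— Info2 —
y at 0 (size 72, align 8) → ends 72
cooldown at 72 (size 56, align 8) → ends 128
team at 128 (size 24, align 8) → ends 152
target at 152 (size 8, align 8) → ends 160
vx at 160 (size 4, align 4) → ends 164
state at 164 (size 4, align 4) → ends 168
ammo at 168 (size 2, align 2) → ends 170
hp at 170 (size 1, align 1) → ends 171
tail pad 5 to reach multiple of 8
total 176 bytes, alignment 8
184 − 176 = 8

8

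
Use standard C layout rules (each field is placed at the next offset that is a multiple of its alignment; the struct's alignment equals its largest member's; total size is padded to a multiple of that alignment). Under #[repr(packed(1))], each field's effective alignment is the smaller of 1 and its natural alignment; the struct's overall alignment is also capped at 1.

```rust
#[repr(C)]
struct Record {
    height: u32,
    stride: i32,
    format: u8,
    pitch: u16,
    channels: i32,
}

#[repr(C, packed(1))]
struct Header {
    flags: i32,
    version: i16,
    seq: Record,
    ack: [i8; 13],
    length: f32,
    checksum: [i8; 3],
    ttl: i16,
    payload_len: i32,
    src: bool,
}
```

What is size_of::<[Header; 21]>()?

1029

Record: 0..4  height  (4B, 4-aligned); 4..8  stride  (4B, 4-aligned); 8..9  format  (1B, 1-aligned); 9..10  -- padding (1B); 10..12  pitch  (2B, 2-aligned); 12..16  channels  (4B, 4-aligned); sizeof = 16, alignof = 4
0..4  flags  (4B, 1-aligned)
4..6  version  (2B, 1-aligned)
6..22  seq  (16B, 1-aligned)
22..35  ack  (13B, 1-aligned)
35..39  length  (4B, 1-aligned)
39..42  checksum  (3B, 1-aligned)
42..44  ttl  (2B, 1-aligned)
44..48  payload_len  (4B, 1-aligned)
48..49  src  (1B, 1-aligned)
sizeof = 49, alignof = 1
array of 21: 21 × 49 = 1029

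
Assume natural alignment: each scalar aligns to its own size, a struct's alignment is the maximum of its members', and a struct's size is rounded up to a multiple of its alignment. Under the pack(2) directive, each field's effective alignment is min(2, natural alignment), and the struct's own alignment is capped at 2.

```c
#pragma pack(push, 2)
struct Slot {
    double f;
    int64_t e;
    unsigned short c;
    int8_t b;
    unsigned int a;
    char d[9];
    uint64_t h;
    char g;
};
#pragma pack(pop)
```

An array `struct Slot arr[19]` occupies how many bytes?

@0: f [8B, align 2] → 8
@8: e [8B, align 2] → 16
@16: c [2B, align 2] → 18
@18: b [1B, align 1] → 19
+1 pad (align 2)
@20: a [4B, align 2] → 24
@24: d [9B, align 1] → 33
+1 pad (align 2)
@34: h [8B, align 2] → 42
@42: g [1B, align 1] → 43
+1 tail pad (align 2)
size 44, align 2
array of 19: 19 × 44 = 836

836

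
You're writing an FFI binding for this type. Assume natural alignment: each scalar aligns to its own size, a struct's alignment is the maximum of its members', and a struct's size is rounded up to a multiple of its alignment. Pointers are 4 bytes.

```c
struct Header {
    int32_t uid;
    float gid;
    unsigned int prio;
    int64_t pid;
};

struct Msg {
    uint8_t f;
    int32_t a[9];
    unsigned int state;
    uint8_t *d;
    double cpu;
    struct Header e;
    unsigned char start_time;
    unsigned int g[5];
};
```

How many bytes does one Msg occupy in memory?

104 bytes

Header: @0: uid [4B, align 4] → 4; @4: gid [4B, align 4] → 8; @8: prio [4B, align 4] → 12; +4 pad (align 8); @16: pid [8B, align 8] → 24; size 24, align 8
@0: f [1B, align 1] → 1
+3 pad (align 4)
@4: a [36B, align 4] → 40
@40: state [4B, align 4] → 44
@44: d [4B, align 4] → 48
@48: cpu [8B, align 8] → 56
@56: e [24B, align 8] → 80
@80: start_time [1B, align 1] → 81
+3 pad (align 4)
@84: g [20B, align 4] → 104
size 104, align 8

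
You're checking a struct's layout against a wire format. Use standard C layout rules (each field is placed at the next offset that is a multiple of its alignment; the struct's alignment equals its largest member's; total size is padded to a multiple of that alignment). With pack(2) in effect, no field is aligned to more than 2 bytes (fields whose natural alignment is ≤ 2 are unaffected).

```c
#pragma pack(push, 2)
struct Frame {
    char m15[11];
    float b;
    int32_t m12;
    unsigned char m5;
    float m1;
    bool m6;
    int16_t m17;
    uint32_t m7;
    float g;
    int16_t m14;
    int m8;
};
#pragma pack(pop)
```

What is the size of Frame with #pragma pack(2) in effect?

@0: m15 [11B, align 1] → 11
+1 pad (align 2)
@12: b [4B, align 2] → 16
@16: m12 [4B, align 2] → 20
@20: m5 [1B, align 1] → 21
+1 pad (align 2)
@22: m1 [4B, align 2] → 26
@26: m6 [1B, align 1] → 27
+1 pad (align 2)
@28: m17 [2B, align 2] → 30
@30: m7 [4B, align 2] → 34
@34: g [4B, align 2] → 38
@38: m14 [2B, align 2] → 40
@40: m8 [4B, align 2] → 44
size 44, align 2

44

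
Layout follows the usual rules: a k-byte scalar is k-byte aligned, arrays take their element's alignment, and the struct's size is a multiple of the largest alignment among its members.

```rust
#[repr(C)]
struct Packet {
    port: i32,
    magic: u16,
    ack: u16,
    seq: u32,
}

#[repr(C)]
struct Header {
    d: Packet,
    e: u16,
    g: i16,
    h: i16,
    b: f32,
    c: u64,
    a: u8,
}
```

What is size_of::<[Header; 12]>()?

Packet: 0..4  port  (4B, 4-aligned); 4..6  magic  (2B, 2-aligned); 6..8  ack  (2B, 2-aligned); 8..12  seq  (4B, 4-aligned); sizeof = 12, alignof = 4
0..12  d  (12B, 4-aligned)
12..14  e  (2B, 2-aligned)
14..16  g  (2B, 2-aligned)
16..18  h  (2B, 2-aligned)
18..20  -- padding (2B)
20..24  b  (4B, 4-aligned)
24..32  c  (8B, 8-aligned)
32..33  a  (1B, 1-aligned)
33..40  -- tail padding (7B)
sizeof = 40, alignof = 8
array of 12: 12 × 40 = 480

480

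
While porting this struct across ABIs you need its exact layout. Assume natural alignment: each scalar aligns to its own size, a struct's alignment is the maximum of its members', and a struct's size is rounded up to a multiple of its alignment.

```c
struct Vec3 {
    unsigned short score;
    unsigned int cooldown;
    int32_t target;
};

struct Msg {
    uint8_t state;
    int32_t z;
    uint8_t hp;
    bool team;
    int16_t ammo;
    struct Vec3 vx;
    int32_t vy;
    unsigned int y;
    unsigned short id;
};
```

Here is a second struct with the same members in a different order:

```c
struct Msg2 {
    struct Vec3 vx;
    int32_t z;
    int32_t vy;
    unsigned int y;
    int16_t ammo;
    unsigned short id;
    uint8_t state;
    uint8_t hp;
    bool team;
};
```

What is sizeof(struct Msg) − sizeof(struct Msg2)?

4

Vec3: 0..2  score  (2B, 2-aligned); 2..4  -- padding (2B); 4..8  cooldown  (4B, 4-aligned); 8..12  target  (4B, 4-aligned); sizeof = 12, alignof = 4
0..1  state  (1B, 1-aligned)
1..4  -- padding (3B)
4..8  z  (4B, 4-aligned)
8..9  hp  (1B, 1-aligned)
9..10  team  (1B, 1-aligned)
10..12  ammo  (2B, 2-aligned)
12..24  vx  (12B, 4-aligned)
24..28  vy  (4B, 4-aligned)
28..32  y  (4B, 4-aligned)
32..34  id  (2B, 2-aligned)
34..36  -- tail padding (2B)
sizeof = 36, alignof = 4
— Msg2 —
0..12  vx  (12B, 4-aligned)
12..16  z  (4B, 4-aligned)
16..20  vy  (4B, 4-aligned)
20..24  y  (4B, 4-aligned)
24..26  ammo  (2B, 2-aligned)
26..28  id  (2B, 2-aligned)
28..29  state  (1B, 1-aligned)
29..30  hp  (1B, 1-aligned)
30..31  team  (1B, 1-aligned)
31..32  -- tail padding (1B)
sizeof = 32, alignof = 4
36 − 32 = 4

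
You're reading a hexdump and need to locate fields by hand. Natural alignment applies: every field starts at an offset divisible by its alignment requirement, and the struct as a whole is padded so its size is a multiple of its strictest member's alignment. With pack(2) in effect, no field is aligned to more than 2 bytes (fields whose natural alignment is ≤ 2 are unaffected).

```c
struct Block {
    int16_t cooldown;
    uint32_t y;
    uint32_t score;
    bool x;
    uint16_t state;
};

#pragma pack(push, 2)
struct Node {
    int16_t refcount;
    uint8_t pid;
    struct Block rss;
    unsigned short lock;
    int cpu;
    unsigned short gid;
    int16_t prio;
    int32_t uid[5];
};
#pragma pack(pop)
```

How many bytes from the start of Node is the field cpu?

22

Block: @0: cooldown [2B, align 2] → 2; +2 pad (align 4); @4: y [4B, align 4] → 8; @8: score [4B, align 4] → 12; @12: x [1B, align 1] → 13; +1 pad (align 2); @14: state [2B, align 2] → 16; size 16, align 4
@0: refcount [2B, align 2] → 2
@2: pid [1B, align 1] → 3
+1 pad (align 2)
@4: rss [16B, align 2] → 20
@20: lock [2B, align 2] → 22
@22: cpu [4B, align 2] → 26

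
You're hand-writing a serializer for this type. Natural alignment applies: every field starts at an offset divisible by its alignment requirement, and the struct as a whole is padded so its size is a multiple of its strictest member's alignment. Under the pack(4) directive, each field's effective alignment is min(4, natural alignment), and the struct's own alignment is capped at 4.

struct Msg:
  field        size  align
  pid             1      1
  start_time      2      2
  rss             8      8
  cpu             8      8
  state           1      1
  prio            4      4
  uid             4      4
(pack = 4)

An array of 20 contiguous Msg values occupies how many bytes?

640

0..1  pid  (1B, 1-aligned)
1..2  -- padding (1B)
2..4  start_time  (2B, 2-aligned)
4..12  rss  (8B, 4-aligned)
12..20  cpu  (8B, 4-aligned)
20..21  state  (1B, 1-aligned)
21..24  -- padding (3B)
24..28  prio  (4B, 4-aligned)
28..32  uid  (4B, 4-aligned)
sizeof = 32, alignof = 4
array of 20: 20 × 32 = 640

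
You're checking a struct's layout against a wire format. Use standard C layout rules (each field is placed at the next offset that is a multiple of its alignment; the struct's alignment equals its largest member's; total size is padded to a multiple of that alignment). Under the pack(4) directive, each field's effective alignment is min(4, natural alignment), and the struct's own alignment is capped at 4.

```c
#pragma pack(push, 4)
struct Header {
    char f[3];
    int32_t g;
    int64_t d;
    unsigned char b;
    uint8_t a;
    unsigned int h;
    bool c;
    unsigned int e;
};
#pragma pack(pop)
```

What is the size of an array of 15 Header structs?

@0: f [3B, align 1] → 3
+1 pad (align 4)
@4: g [4B, align 4] → 8
@8: d [8B, align 4] → 16
@16: b [1B, align 1] → 17
@17: a [1B, align 1] → 18
+2 pad (align 4)
@20: h [4B, align 4] → 24
@24: c [1B, align 1] → 25
+3 pad (align 4)
@28: e [4B, align 4] → 32
size 32, align 4
array of 15: 15 × 32 = 480

480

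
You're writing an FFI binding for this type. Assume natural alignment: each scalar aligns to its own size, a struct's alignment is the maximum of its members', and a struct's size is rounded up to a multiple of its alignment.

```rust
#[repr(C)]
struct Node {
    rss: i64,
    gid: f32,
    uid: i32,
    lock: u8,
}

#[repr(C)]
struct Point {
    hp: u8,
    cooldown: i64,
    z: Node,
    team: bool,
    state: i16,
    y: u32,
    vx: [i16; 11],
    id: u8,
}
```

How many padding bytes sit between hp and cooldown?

7

Node: 0..8  rss  (8B, 8-aligned); 8..12  gid  (4B, 4-aligned); 12..16  uid  (4B, 4-aligned); 16..17  lock  (1B, 1-aligned); 17..24  -- tail padding (7B); sizeof = 24, alignof = 8
0..1  hp  (1B, 1-aligned)
1..8  -- padding (7B)
8..16  cooldown  (8B, 8-aligned)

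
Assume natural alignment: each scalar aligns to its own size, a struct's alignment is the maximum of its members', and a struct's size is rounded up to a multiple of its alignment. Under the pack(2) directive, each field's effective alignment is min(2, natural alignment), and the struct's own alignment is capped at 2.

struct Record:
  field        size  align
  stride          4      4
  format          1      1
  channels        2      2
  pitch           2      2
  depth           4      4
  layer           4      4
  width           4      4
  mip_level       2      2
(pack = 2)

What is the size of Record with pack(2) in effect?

24

0..4  stride  (4B, 2-aligned)
4..5  format  (1B, 1-aligned)
5..6  -- padding (1B)
6..8  channels  (2B, 2-aligned)
8..10  pitch  (2B, 2-aligned)
10..14  depth  (4B, 2-aligned)
14..18  layer  (4B, 2-aligned)
18..22  width  (4B, 2-aligned)
22..24  mip_level  (2B, 2-aligned)
sizeof = 24, alignof = 2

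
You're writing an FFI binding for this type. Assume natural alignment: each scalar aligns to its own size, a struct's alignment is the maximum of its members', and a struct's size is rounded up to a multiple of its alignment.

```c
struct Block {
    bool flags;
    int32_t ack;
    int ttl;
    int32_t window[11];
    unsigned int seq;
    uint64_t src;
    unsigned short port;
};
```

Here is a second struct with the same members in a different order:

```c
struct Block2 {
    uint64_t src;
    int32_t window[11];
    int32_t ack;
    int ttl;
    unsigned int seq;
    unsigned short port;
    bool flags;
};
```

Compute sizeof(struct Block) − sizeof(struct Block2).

8

@0: flags [1B, align 1] → 1
+3 pad (align 4)
@4: ack [4B, align 4] → 8
@8: ttl [4B, align 4] → 12
@12: window [44B, align 4] → 56
@56: seq [4B, align 4] → 60
+4 pad (align 8)
@64: src [8B, align 8] → 72
@72: port [2B, align 2] → 74
+6 tail pad (align 8)
size 80, align 8
— Block2 —
@0: src [8B, align 8] → 8
@8: window [44B, align 4] → 52
@52: ack [4B, align 4] → 56
@56: ttl [4B, align 4] → 60
@60: seq [4B, align 4] → 64
@64: port [2B, align 2] → 66
@66: flags [1B, align 1] → 67
+5 tail pad (align 8)
size 72, align 8
80 − 72 = 8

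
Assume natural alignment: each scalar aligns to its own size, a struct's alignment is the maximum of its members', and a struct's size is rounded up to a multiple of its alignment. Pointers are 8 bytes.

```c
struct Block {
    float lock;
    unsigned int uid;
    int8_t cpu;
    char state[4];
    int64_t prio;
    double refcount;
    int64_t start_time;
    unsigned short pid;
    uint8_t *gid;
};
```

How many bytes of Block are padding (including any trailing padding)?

@0: lock [4B, align 4] → 4
@4: uid [4B, align 4] → 8
@8: cpu [1B, align 1] → 9
@9: state [4B, align 1] → 13
+3 pad (align 8)
@16: prio [8B, align 8] → 24
@24: refcount [8B, align 8] → 32
@32: start_time [8B, align 8] → 40
@40: pid [2B, align 2] → 42
+6 pad (align 8)
@48: gid [8B, align 8] → 56
size 56, align 8
data bytes 47, size 56 → padding 9

9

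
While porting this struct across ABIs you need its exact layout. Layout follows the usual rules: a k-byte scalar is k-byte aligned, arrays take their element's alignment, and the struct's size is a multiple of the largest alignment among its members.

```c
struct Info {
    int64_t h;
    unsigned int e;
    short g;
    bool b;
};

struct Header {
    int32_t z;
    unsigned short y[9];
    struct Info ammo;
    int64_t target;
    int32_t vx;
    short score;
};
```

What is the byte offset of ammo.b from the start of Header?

Info: 0..8  h  (8B, 8-aligned); 8..12  e  (4B, 4-aligned); 12..14  g  (2B, 2-aligned); 14..15  b  (1B, 1-aligned); 15..16  -- tail padding (1B); sizeof = 16, alignof = 8
0..4  z  (4B, 4-aligned)
4..22  y  (18B, 2-aligned)
22..24  -- padding (2B)
24..40  ammo  (16B, 8-aligned)
within Info: b at 14
24 + 14 = 38

38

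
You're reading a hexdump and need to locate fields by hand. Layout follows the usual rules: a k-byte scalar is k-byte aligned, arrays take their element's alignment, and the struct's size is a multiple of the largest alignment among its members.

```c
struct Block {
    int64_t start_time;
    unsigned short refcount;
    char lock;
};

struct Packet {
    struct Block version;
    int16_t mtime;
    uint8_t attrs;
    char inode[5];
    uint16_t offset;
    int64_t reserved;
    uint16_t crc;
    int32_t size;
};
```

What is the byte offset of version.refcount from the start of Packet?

Block: 0..8  start_time  (8B, 8-aligned); 8..10  refcount  (2B, 2-aligned); 10..11  lock  (1B, 1-aligned); 11..16  -- tail padding (5B); sizeof = 16, alignof = 8
0..16  version  (16B, 8-aligned)
within Block: refcount at 8
0 + 8 = 8

8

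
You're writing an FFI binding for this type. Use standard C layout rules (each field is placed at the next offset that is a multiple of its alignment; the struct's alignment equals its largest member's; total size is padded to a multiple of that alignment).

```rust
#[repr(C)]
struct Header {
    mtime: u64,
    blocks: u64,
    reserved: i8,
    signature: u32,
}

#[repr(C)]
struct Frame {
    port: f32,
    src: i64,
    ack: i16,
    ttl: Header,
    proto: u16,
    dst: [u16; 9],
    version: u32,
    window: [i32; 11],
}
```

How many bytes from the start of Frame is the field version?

Header: @0: mtime [8B, align 8] → 8; @8: blocks [8B, align 8] → 16; @16: reserved [1B, align 1] → 17; +3 pad (align 4); @20: signature [4B, align 4] → 24; size 24, align 8
@0: port [4B, align 4] → 4
+4 pad (align 8)
@8: src [8B, align 8] → 16
@16: ack [2B, align 2] → 18
+6 pad (align 8)
@24: ttl [24B, align 8] → 48
@48: proto [2B, align 2] → 50
@50: dst [18B, align 2] → 68
@68: version [4B, align 4] → 72

68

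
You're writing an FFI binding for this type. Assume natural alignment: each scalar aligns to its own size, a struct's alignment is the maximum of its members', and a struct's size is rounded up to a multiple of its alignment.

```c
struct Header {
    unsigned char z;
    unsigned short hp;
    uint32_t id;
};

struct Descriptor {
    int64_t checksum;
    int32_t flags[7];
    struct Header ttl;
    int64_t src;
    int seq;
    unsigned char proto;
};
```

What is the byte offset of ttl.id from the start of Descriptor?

40

Header: 0..1  z  (1B, 1-aligned); 1..2  -- padding (1B); 2..4  hp  (2B, 2-aligned); 4..8  id  (4B, 4-aligned); sizeof = 8, alignof = 4
0..8  checksum  (8B, 8-aligned)
8..36  flags  (28B, 4-aligned)
36..44  ttl  (8B, 4-aligned)
within Header: id at 4
36 + 4 = 40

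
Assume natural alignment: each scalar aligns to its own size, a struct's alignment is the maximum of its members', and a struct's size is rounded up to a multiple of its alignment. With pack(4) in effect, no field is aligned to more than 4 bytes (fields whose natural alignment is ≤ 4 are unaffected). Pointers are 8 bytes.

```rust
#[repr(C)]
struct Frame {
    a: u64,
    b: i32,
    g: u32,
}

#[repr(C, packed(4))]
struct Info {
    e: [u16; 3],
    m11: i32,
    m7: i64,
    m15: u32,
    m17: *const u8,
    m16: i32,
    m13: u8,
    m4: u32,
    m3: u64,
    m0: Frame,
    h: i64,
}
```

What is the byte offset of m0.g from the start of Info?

Frame: a at 0 (size 8, align 8) → ends 8; b at 8 (size 4, align 4) → ends 12; g at 12 (size 4, align 4) → ends 16; total 16 bytes, alignment 8
e at 0 (size 6, align 2) → ends 6
pad 2 to align 4 for m11
m11 at 8 (size 4, align 4) → ends 12
m7 at 12 (size 8, align 4) → ends 20
m15 at 20 (size 4, align 4) → ends 24
m17 at 24 (size 8, align 4) → ends 32
m16 at 32 (size 4, align 4) → ends 36
m13 at 36 (size 1, align 1) → ends 37
pad 3 to align 4 for m4
m4 at 40 (size 4, align 4) → ends 44
m3 at 44 (size 8, align 4) → ends 52
m0 at 52 (size 16, align 4) → ends 68
within Frame: g at 12
52 + 12 = 64

64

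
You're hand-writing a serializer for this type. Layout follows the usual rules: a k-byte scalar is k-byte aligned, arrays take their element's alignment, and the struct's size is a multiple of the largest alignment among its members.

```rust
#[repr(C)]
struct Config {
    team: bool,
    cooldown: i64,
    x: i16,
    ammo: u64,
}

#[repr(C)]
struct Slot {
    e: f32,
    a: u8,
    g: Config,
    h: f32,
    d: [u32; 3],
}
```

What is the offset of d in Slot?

44

Config: @0: team [1B, align 1] → 1; +7 pad (align 8); @8: cooldown [8B, align 8] → 16; @16: x [2B, align 2] → 18; +6 pad (align 8); @24: ammo [8B, align 8] → 32; size 32, align 8
@0: e [4B, align 4] → 4
@4: a [1B, align 1] → 5
+3 pad (align 8)
@8: g [32B, align 8] → 40
@40: h [4B, align 4] → 44
@44: d [12B, align 4] → 56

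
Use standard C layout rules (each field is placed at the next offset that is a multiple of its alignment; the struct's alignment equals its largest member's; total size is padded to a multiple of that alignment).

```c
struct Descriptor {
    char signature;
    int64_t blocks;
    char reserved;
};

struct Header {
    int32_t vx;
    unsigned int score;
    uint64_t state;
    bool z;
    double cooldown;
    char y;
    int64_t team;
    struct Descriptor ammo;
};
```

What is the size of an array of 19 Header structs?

1368

Descriptor: 0..1  signature  (1B, 1-aligned); 1..8  -- padding (7B); 8..16  blocks  (8B, 8-aligned); 16..17  reserved  (1B, 1-aligned); 17..24  -- tail padding (7B); sizeof = 24, alignof = 8
0..4  vx  (4B, 4-aligned)
4..8  score  (4B, 4-aligned)
8..16  state  (8B, 8-aligned)
16..17  z  (1B, 1-aligned)
17..24  -- padding (7B)
24..32  cooldown  (8B, 8-aligned)
32..33  y  (1B, 1-aligned)
33..40  -- padding (7B)
40..48  team  (8B, 8-aligned)
48..72  ammo  (24B, 8-aligned)
sizeof = 72, alignof = 8
array of 19: 19 × 72 = 1368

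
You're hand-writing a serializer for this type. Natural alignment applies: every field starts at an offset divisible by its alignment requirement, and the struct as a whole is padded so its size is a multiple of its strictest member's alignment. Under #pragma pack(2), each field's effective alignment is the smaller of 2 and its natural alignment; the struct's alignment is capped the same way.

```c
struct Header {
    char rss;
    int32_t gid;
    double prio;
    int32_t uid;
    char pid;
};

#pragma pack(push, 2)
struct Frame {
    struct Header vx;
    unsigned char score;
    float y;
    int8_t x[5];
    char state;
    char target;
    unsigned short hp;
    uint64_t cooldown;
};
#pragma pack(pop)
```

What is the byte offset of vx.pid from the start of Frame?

Header: @0: rss [1B, align 1] → 1; +3 pad (align 4); @4: gid [4B, align 4] → 8; @8: prio [8B, align 8] → 16; @16: uid [4B, align 4] → 20; @20: pid [1B, align 1] → 21; +3 tail pad (align 8); size 24, align 8
@0: vx [24B, align 2] → 24
within Header: pid at 20
0 + 20 = 20

20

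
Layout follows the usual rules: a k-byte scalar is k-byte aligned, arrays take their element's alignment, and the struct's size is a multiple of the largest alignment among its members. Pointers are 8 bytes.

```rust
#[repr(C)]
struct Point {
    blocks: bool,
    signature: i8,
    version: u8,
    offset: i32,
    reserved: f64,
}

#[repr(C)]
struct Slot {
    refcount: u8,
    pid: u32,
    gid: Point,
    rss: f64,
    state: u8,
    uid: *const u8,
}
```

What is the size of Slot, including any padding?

Point: @0: blocks [1B, align 1] → 1; @1: signature [1B, align 1] → 2; @2: version [1B, align 1] → 3; +1 pad (align 4); @4: offset [4B, align 4] → 8; @8: reserved [8B, align 8] → 16; size 16, align 8
@0: refcount [1B, align 1] → 1
+3 pad (align 4)
@4: pid [4B, align 4] → 8
@8: gid [16B, align 8] → 24
@24: rss [8B, align 8] → 32
@32: state [1B, align 1] → 33
+7 pad (align 8)
@40: uid [8B, align 8] → 48
size 48, align 8

48 bytes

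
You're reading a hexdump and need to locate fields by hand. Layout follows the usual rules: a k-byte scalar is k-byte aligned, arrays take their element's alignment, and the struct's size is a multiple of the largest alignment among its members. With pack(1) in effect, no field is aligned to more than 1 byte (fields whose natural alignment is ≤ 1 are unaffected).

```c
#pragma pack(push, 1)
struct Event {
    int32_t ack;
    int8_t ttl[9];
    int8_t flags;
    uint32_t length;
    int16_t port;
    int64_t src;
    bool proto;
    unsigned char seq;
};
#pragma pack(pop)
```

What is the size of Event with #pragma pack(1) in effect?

ack at 0 (size 4, align 1) → ends 4
ttl at 4 (size 9, align 1) → ends 13
flags at 13 (size 1, align 1) → ends 14
length at 14 (size 4, align 1) → ends 18
port at 18 (size 2, align 1) → ends 20
src at 20 (size 8, align 1) → ends 28
proto at 28 (size 1, align 1) → ends 29
seq at 29 (size 1, align 1) → ends 30
total 30 bytes, alignment 1

30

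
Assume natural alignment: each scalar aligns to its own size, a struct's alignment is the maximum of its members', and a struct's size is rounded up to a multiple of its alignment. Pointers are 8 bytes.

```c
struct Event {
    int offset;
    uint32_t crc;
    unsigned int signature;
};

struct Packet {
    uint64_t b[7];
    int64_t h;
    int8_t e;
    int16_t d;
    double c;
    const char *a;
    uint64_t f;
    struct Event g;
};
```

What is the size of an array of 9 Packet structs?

1008

Event: @0: offset [4B, align 4] → 4; @4: crc [4B, align 4] → 8; @8: signature [4B, align 4] → 12; size 12, align 4
@0: b [56B, align 8] → 56
@56: h [8B, align 8] → 64
@64: e [1B, align 1] → 65
+1 pad (align 2)
@66: d [2B, align 2] → 68
+4 pad (align 8)
@72: c [8B, align 8] → 80
@80: a [8B, align 8] → 88
@88: f [8B, align 8] → 96
@96: g [12B, align 4] → 108
+4 tail pad (align 8)
size 112, align 8
array of 9: 9 × 112 = 1008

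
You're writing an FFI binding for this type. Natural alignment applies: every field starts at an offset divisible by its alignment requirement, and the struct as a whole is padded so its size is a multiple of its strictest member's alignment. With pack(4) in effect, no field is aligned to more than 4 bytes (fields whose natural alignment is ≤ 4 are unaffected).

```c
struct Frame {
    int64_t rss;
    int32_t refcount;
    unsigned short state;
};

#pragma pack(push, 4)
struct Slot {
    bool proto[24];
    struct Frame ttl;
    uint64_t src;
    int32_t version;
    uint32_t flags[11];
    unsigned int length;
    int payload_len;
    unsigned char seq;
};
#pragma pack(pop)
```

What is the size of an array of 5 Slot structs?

Frame: @0: rss [8B, align 8] → 8; @8: refcount [4B, align 4] → 12; @12: state [2B, align 2] → 14; +2 tail pad (align 8); size 16, align 8
@0: proto [24B, align 1] → 24
@24: ttl [16B, align 4] → 40
@40: src [8B, align 4] → 48
@48: version [4B, align 4] → 52
@52: flags [44B, align 4] → 96
@96: length [4B, align 4] → 100
@100: payload_len [4B, align 4] → 104
@104: seq [1B, align 1] → 105
+3 tail pad (align 4)
size 108, align 4
array of 5: 5 × 108 = 540

540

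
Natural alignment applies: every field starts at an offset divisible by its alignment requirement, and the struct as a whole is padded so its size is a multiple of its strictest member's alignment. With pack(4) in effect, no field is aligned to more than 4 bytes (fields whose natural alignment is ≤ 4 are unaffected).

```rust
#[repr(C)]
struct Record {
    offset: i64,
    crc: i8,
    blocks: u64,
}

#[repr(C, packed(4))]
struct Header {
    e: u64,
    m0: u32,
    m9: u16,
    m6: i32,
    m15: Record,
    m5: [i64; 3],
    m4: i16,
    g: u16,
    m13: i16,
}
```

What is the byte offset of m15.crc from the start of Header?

28

Record: @0: offset [8B, align 8] → 8; @8: crc [1B, align 1] → 9; +7 pad (align 8); @16: blocks [8B, align 8] → 24; size 24, align 8
@0: e [8B, align 4] → 8
@8: m0 [4B, align 4] → 12
@12: m9 [2B, align 2] → 14
+2 pad (align 4)
@16: m6 [4B, align 4] → 20
@20: m15 [24B, align 4] → 44
within Record: crc at 8
20 + 8 = 28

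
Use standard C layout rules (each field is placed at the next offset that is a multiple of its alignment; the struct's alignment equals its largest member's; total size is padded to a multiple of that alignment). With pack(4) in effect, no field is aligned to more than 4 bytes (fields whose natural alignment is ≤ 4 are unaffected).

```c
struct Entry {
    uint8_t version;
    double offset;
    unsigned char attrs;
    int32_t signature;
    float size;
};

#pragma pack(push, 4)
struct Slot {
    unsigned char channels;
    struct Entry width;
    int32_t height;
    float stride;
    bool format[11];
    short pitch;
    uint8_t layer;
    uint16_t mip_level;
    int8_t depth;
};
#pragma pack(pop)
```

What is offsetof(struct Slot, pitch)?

56

Entry: 0..1  version  (1B, 1-aligned); 1..8  -- padding (7B); 8..16  offset  (8B, 8-aligned); 16..17  attrs  (1B, 1-aligned); 17..20  -- padding (3B); 20..24  signature  (4B, 4-aligned); 24..28  size  (4B, 4-aligned); 28..32  -- tail padding (4B); sizeof = 32, alignof = 8
0..1  channels  (1B, 1-aligned)
1..4  -- padding (3B)
4..36  width  (32B, 4-aligned)
36..40  height  (4B, 4-aligned)
40..44  stride  (4B, 4-aligned)
44..55  format  (11B, 1-aligned)
55..56  -- padding (1B)
56..58  pitch  (2B, 2-aligned)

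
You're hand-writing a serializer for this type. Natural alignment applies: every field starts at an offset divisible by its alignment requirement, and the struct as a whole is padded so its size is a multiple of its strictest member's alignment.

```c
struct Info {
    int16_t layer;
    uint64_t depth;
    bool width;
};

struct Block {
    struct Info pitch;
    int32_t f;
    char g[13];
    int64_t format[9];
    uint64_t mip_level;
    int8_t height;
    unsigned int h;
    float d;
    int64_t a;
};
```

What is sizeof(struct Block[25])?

3800

Info: 0..2  layer  (2B, 2-aligned); 2..8  -- padding (6B); 8..16  depth  (8B, 8-aligned); 16..17  width  (1B, 1-aligned); 17..24  -- tail padding (7B); sizeof = 24, alignof = 8
0..24  pitch  (24B, 8-aligned)
24..28  f  (4B, 4-aligned)
28..41  g  (13B, 1-aligned)
41..48  -- padding (7B)
48..120  format  (72B, 8-aligned)
120..128  mip_level  (8B, 8-aligned)
128..129  height  (1B, 1-aligned)
129..132  -- padding (3B)
132..136  h  (4B, 4-aligned)
136..140  d  (4B, 4-aligned)
140..144  -- padding (4B)
144..152  a  (8B, 8-aligned)
sizeof = 152, alignof = 8
array of 25: 25 × 152 = 3800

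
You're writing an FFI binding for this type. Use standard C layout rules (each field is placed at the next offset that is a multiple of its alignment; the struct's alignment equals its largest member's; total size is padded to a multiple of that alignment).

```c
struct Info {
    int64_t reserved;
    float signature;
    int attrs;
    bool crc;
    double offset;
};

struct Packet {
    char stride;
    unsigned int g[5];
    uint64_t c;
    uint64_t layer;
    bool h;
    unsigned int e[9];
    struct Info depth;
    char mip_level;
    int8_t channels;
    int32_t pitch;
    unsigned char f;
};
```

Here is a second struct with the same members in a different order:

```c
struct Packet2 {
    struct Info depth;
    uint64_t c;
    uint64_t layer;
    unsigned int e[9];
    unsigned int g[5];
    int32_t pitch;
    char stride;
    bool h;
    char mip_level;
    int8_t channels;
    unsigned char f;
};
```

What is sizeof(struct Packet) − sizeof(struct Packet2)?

8

Info: reserved at 0 (size 8, align 8) → ends 8; signature at 8 (size 4, align 4) → ends 12; attrs at 12 (size 4, align 4) → ends 16; crc at 16 (size 1, align 1) → ends 17; pad 7 to align 8 for offset; offset at 24 (size 8, align 8) → ends 32; total 32 bytes, alignment 8
stride at 0 (size 1, align 1) → ends 1
pad 3 to align 4 for g
g at 4 (size 20, align 4) → ends 24
c at 24 (size 8, align 8) → ends 32
layer at 32 (size 8, align 8) → ends 40
h at 40 (size 1, align 1) → ends 41
pad 3 to align 4 for e
e at 44 (size 36, align 4) → ends 80
depth at 80 (size 32, align 8) → ends 112
mip_level at 112 (size 1, align 1) → ends 113
channels at 113 (size 1, align 1) → ends 114
pad 2 to align 4 for pitch
pitch at 116 (size 4, align 4) → ends 120
f at 120 (size 1, align 1) → ends 121
tail pad 7 to reach multiple of 8
total 128 bytes, alignment 8
— Packet2 —
depth at 0 (size 32, align 8) → ends 32
c at 32 (size 8, align 8) → ends 40
layer at 40 (size 8, align 8) → ends 48
e at 48 (size 36, align 4) → ends 84
g at 84 (size 20, align 4) → ends 104
pitch at 104 (size 4, align 4) → ends 108
stride at 108 (size 1, align 1) → ends 109
h at 109 (size 1, align 1) → ends 110
mip_level at 110 (size 1, align 1) → ends 111
channels at 111 (size 1, align 1) → ends 112
f at 112 (size 1, align 1) → ends 113
tail pad 7 to reach multiple of 8
total 120 bytes, alignment 8
128 − 120 = 8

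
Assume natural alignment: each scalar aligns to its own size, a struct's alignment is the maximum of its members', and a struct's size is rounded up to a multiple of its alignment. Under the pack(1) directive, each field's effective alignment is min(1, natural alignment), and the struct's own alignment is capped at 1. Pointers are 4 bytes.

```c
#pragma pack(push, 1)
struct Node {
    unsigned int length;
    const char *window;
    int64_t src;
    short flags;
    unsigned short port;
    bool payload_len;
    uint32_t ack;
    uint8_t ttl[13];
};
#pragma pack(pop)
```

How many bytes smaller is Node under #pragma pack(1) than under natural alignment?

10

natural layout:
  0..4  length  (4B, 4-aligned)
  4..8  window  (4B, 4-aligned)
  8..16  src  (8B, 8-aligned)
  16..18  flags  (2B, 2-aligned)
  18..20  port  (2B, 2-aligned)
  20..21  payload_len  (1B, 1-aligned)
  21..24  -- padding (3B)
  24..28  ack  (4B, 4-aligned)
  28..41  ttl  (13B, 1-aligned)
  41..48  -- tail padding (7B)
  sizeof = 48, alignof = 8
packed(1) layout:
  0..4  length  (4B, 1-aligned)
  4..8  window  (4B, 1-aligned)
  8..16  src  (8B, 1-aligned)
  16..18  flags  (2B, 1-aligned)
  18..20  port  (2B, 1-aligned)
  20..21  payload_len  (1B, 1-aligned)
  21..25  ack  (4B, 1-aligned)
  25..38  ttl  (13B, 1-aligned)
  sizeof = 38, alignof = 1
48 − 38 = 10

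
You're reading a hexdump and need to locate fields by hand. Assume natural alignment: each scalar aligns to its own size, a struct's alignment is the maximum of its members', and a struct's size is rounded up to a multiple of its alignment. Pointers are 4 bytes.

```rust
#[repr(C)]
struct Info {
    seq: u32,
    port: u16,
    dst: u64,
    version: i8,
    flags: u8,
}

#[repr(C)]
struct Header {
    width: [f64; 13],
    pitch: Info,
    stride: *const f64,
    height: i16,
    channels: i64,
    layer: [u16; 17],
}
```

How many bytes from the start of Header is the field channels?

Info: @0: seq [4B, align 4] → 4; @4: port [2B, align 2] → 6; +2 pad (align 8); @8: dst [8B, align 8] → 16; @16: version [1B, align 1] → 17; @17: flags [1B, align 1] → 18; +6 tail pad (align 8); size 24, align 8
@0: width [104B, align 8] → 104
@104: pitch [24B, align 8] → 128
@128: stride [4B, align 4] → 132
@132: height [2B, align 2] → 134
+2 pad (align 8)
@136: channels [8B, align 8] → 144

136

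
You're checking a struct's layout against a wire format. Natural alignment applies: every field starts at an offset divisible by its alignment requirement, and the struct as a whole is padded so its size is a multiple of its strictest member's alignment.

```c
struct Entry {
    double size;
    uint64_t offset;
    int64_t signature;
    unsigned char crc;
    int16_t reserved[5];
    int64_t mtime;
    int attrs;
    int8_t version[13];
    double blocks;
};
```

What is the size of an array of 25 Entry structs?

@0: size [8B, align 8] → 8
@8: offset [8B, align 8] → 16
@16: signature [8B, align 8] → 24
@24: crc [1B, align 1] → 25
+1 pad (align 2)
@26: reserved [10B, align 2] → 36
+4 pad (align 8)
@40: mtime [8B, align 8] → 48
@48: attrs [4B, align 4] → 52
@52: version [13B, align 1] → 65
+7 pad (align 8)
@72: blocks [8B, align 8] → 80
size 80, align 8
array of 25: 25 × 80 = 2000

2000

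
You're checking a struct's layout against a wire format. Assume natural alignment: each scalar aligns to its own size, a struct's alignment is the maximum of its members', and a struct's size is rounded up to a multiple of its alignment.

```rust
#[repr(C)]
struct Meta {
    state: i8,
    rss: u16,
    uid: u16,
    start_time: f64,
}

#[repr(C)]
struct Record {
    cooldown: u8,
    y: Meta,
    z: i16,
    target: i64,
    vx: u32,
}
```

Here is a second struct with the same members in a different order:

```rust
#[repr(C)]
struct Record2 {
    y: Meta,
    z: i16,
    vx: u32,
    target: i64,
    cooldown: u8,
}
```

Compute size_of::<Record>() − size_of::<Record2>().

8

Meta: state at 0 (size 1, align 1) → ends 1; pad 1 to align 2 for rss; rss at 2 (size 2, align 2) → ends 4; uid at 4 (size 2, align 2) → ends 6; pad 2 to align 8 for start_time; start_time at 8 (size 8, align 8) → ends 16; total 16 bytes, alignment 8
cooldown at 0 (size 1, align 1) → ends 1
pad 7 to align 8 for y
y at 8 (size 16, align 8) → ends 24
z at 24 (size 2, align 2) → ends 26
pad 6 to align 8 for target
target at 32 (size 8, align 8) → ends 40
vx at 40 (size 4, align 4) → ends 44
tail pad 4 to reach multiple of 8
total 48 bytes, alignment 8
— Record2 —
y at 0 (size 16, align 8) → ends 16
z at 16 (size 2, align 2) → ends 18
pad 2 to align 4 for vx
vx at 20 (size 4, align 4) → ends 24
target at 24 (size 8, align 8) → ends 32
cooldown at 32 (size 1, align 1) → ends 33
tail pad 7 to reach multiple of 8
total 40 bytes, alignment 8
48 − 40 = 8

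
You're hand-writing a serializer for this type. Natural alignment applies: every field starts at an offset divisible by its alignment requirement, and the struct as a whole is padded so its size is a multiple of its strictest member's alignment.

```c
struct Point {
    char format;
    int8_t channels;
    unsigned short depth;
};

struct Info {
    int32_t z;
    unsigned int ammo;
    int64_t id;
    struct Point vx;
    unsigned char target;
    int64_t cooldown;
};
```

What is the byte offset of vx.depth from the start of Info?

Point: format at 0 (size 1, align 1) → ends 1; channels at 1 (size 1, align 1) → ends 2; depth at 2 (size 2, align 2) → ends 4; total 4 bytes, alignment 2
z at 0 (size 4, align 4) → ends 4
ammo at 4 (size 4, align 4) → ends 8
id at 8 (size 8, align 8) → ends 16
vx at 16 (size 4, align 2) → ends 20
within Point: depth at 2
16 + 2 = 18

18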